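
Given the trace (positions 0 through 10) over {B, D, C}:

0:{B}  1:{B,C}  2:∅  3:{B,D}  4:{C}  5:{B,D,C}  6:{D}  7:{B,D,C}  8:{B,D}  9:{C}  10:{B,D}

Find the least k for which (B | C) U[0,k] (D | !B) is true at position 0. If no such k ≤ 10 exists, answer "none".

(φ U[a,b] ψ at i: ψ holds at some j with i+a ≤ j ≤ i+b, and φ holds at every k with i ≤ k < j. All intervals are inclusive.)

2

Need earliest j ≥ 0 with (D | !B), and (B | C) at every k in [0,j-1].
  j=0: rhs fails.
  j=1: rhs fails.
  j=2: rhs holds; lhs holds on [0,1]. k = 2.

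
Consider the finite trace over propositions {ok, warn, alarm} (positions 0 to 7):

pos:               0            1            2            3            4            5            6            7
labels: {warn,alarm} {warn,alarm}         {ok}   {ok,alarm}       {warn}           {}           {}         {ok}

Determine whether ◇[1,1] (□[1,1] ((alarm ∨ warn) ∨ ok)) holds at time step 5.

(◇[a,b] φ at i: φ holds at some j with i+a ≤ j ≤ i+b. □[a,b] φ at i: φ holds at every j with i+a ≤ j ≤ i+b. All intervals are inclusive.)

Holds

Check □[1,1] ((alarm ∨ warn) ∨ ok) at each j in [6,6]:
  j=6: holds on [7,7]
Found at j=6 → formula holds.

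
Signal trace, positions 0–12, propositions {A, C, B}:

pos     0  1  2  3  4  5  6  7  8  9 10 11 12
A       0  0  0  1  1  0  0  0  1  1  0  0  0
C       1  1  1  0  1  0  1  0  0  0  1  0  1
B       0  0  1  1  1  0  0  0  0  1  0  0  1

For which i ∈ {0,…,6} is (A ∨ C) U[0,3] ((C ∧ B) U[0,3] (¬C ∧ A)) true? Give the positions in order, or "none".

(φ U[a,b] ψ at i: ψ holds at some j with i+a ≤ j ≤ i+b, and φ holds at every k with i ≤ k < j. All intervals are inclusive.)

Evaluate at each i in [0,6]:
  i=0: ✓ (rhs at j=2; lhs holds on [0,1])
  i=1: ✓ (rhs at j=2; lhs holds on [1,1])
  i=2: ✓ (rhs at j=2)
  i=3: ✓ (rhs at j=3)
  i=4: ✗ (no rhs in [4,7])
  i=5: ✗ (lhs fails at k=5 before rhs at j=8)
  i=6: ✗ (lhs fails at k=7 before rhs at j=8)

0, 1, 2, 3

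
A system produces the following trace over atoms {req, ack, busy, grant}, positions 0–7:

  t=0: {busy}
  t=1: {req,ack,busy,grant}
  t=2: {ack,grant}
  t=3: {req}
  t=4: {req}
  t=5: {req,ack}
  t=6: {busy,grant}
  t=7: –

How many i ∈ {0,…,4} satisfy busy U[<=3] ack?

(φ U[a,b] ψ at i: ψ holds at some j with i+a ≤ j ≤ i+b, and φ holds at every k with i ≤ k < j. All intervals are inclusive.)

Evaluate at each i in [0,4]:
  i=0: ✓ (rhs at j=1; lhs holds on [0,0])
  i=1: ✓ (rhs at j=1)
  i=2: ✓ (rhs at j=2)
  i=3: ✗ (lhs fails at k=3 before rhs at j=5)
  i=4: ✗ (lhs fails at k=4 before rhs at j=5)
Positions where it holds: {0, 1, 2} → 3.

3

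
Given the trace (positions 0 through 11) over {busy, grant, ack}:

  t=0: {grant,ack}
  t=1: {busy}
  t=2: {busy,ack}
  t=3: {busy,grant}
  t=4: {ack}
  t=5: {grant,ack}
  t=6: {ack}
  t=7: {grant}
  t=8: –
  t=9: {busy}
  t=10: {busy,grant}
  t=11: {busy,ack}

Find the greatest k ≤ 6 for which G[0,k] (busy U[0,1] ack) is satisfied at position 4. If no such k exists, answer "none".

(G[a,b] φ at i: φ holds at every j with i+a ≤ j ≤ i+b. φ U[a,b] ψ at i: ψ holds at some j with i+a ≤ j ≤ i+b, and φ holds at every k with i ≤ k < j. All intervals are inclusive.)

2

(busy U[0,1] ack) must hold from j=4 onward; find where it first fails.
  j=4: holds
  j=5: holds
  j=6: holds
  j=7: fails
Holds on [4,6], so largest k = 2.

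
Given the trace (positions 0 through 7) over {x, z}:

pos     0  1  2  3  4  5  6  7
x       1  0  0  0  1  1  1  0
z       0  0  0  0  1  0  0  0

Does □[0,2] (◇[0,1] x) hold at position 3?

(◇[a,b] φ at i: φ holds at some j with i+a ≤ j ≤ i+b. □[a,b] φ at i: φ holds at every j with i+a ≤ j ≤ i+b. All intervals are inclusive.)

Check ◇[0,1] x at every j in [3,5]:
  j=3: holds (witness at 4)
  j=4: holds (witness at 4)
  j=5: holds (witness at 5)
All positions satisfy it → formula holds.

True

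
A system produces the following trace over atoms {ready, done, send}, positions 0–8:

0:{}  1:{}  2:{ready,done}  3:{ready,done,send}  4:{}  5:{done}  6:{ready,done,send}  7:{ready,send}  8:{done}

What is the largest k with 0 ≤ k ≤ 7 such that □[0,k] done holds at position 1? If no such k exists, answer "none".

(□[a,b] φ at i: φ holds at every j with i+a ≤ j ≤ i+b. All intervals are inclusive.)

done must hold from j=1 onward; find where it first fails.
  j=1: fails → no k works.

none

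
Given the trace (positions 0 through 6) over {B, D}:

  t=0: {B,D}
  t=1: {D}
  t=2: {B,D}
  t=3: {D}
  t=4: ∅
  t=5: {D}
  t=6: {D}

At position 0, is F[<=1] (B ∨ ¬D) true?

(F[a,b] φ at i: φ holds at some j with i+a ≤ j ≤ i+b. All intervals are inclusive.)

Holds

Check (B ∨ ¬D) at each j in [0,1]:
  j=0: true
  j=1: false
Found at j=0 → formula holds.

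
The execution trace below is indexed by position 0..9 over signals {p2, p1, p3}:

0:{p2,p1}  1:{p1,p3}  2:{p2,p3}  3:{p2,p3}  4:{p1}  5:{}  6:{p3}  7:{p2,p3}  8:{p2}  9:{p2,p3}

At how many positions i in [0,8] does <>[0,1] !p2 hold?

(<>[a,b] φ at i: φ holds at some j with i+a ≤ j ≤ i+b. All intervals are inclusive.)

6

Evaluate at each i in [0,8]:
  i=0: ✓ (witness j=1)
  i=1: ✓ (witness j=1)
  i=2: ✗ (none in [2,3])
  i=3: ✓ (witness j=4)
  i=4: ✓ (witness j=4)
  i=5: ✓ (witness j=5)
  i=6: ✓ (witness j=6)
  i=7: ✗ (none in [7,8])
  i=8: ✗ (none in [8,9])
Positions where it holds: {0, 1, 3, 4, 5, 6} → 6.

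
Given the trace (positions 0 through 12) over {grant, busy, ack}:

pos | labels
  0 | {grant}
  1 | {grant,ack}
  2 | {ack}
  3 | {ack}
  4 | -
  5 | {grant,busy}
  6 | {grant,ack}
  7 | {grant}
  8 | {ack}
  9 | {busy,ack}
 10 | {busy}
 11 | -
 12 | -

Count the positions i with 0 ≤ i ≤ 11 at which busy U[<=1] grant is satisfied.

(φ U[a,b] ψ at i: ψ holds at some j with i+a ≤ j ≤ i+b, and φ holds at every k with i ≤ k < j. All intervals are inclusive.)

5

Evaluate at each i in [0,11]:
  i=0: ✓ (rhs at j=0)
  i=1: ✓ (rhs at j=1)
  i=2: ✗ (no rhs in [2,3])
  i=3: ✗ (no rhs in [3,4])
  i=4: ✗ (lhs fails at k=4 before rhs at j=5)
  i=5: ✓ (rhs at j=5)
  i=6: ✓ (rhs at j=6)
  i=7: ✓ (rhs at j=7)
  i=8: ✗ (no rhs in [8,9])
  i=9: ✗ (no rhs in [9,10])
  i=10: ✗ (no rhs in [10,11])
  i=11: ✗ (no rhs in [11,12])
Positions where it holds: {0, 1, 5, 6, 7} → 5.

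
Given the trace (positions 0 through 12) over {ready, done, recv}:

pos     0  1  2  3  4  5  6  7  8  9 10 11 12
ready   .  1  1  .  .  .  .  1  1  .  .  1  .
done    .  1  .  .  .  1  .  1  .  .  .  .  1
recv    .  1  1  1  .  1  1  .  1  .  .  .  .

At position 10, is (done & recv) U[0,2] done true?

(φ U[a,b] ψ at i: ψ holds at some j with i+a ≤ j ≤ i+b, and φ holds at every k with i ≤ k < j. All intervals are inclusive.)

Need some j in [10,12] with done, and (done & recv) at every k in [10,j-1].
  j=10: done false.
  j=11: done false.
  j=12: done holds, but (done & recv) fails at k=10 → not this j.
No j in the window works → until fails.

False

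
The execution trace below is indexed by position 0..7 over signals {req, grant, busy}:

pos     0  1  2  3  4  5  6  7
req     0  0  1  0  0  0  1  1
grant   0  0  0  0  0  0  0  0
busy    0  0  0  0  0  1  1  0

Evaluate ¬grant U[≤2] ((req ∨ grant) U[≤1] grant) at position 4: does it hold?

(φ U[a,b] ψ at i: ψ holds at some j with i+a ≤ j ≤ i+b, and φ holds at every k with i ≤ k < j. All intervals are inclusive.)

No

Need some j in [4,6] with ((req ∨ grant) U[≤1] grant), and ¬grant at every k in [4,j-1].
  j=4: ((req ∨ grant) U[≤1] grant) — fails.
  j=5: ((req ∨ grant) U[≤1] grant) — fails.
  j=6: ((req ∨ grant) U[≤1] grant) — fails.
No j in the window works → until fails.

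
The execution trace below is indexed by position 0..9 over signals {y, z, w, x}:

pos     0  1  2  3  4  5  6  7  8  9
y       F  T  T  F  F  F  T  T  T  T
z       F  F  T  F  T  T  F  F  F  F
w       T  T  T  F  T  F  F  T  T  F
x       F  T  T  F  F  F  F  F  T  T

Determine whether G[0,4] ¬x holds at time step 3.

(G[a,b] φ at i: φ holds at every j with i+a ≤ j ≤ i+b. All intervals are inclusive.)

True

Check ¬x at every j in [3,7]:
  j=3: true
  j=4: true
  j=5: true
  j=6: true
  j=7: true
All positions satisfy it → formula holds.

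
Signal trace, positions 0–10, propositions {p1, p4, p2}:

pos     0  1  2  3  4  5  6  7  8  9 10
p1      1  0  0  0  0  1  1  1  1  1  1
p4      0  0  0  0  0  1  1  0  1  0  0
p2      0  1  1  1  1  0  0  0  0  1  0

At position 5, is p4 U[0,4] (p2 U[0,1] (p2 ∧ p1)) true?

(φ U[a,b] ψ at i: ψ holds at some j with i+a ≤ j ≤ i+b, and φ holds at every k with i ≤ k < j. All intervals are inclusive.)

Need some j in [5,9] with (p2 U[0,1] (p2 ∧ p1)), and p4 at every k in [5,j-1].
  j=5: (p2 U[0,1] (p2 ∧ p1)) — fails.
  j=6: (p2 U[0,1] (p2 ∧ p1)) — fails.
  j=7: (p2 U[0,1] (p2 ∧ p1)) — fails.
  j=8: (p2 U[0,1] (p2 ∧ p1)) — fails.
  j=9: (p2 U[0,1] (p2 ∧ p1)) holds, but p4 fails at k=7 → not this j.
No j in the window works → until fails.

Does not hold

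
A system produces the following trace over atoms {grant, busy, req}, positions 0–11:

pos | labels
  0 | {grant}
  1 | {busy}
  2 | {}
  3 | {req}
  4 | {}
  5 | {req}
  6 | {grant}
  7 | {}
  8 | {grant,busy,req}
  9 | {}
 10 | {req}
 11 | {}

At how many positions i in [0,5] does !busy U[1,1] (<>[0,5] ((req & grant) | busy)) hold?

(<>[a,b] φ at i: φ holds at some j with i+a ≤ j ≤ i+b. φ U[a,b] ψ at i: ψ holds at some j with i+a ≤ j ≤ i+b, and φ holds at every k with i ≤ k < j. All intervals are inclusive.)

5

Evaluate at each i in [0,5]:
  i=0: ✓ (rhs at j=1; lhs holds on [0,0])
  i=1: ✗ (no rhs in [2,2])
  i=2: ✓ (rhs at j=3; lhs holds on [2,2])
  i=3: ✓ (rhs at j=4; lhs holds on [3,3])
  i=4: ✓ (rhs at j=5; lhs holds on [4,4])
  i=5: ✓ (rhs at j=6; lhs holds on [5,5])
Positions where it holds: {0, 2, 3, 4, 5} → 5.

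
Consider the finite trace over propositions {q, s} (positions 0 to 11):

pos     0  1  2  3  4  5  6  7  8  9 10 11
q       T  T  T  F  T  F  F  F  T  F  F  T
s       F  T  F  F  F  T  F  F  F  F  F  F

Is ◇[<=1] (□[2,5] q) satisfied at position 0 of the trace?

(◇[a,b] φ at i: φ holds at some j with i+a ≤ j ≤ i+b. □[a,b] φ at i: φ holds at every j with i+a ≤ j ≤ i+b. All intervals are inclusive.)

Does not hold

Check □[2,5] q at each j in [0,1]:
  j=0: fails at 3
  j=1: fails at 3
No position in the window satisfies it → formula fails.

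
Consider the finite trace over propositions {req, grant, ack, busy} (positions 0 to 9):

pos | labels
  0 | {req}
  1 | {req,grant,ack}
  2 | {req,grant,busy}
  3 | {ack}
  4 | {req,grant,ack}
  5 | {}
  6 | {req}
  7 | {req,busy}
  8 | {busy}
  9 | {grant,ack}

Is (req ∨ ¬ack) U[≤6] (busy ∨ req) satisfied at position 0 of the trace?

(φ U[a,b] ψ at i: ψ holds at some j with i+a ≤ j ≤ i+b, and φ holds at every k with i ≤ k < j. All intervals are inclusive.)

Need some j in [0,6] with (busy ∨ req), and (req ∨ ¬ack) at every k in [0,j-1].
  j=0: (busy ∨ req) holds; no prefix to check → satisfied.

True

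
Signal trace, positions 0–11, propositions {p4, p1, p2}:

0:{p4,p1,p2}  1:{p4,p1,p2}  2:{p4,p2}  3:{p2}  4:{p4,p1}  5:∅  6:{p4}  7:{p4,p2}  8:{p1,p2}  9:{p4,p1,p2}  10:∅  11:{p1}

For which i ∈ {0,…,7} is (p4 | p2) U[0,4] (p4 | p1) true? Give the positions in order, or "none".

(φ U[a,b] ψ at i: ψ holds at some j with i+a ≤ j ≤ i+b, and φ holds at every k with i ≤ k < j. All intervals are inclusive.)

Evaluate at each i in [0,7]:
  i=0: ✓ (rhs at j=0)
  i=1: ✓ (rhs at j=1)
  i=2: ✓ (rhs at j=2)
  i=3: ✓ (rhs at j=4; lhs holds on [3,3])
  i=4: ✓ (rhs at j=4)
  i=5: ✗ (lhs fails at k=5 before rhs at j=6)
  i=6: ✓ (rhs at j=6)
  i=7: ✓ (rhs at j=7)

0, 1, 2, 3, 4, 6, 7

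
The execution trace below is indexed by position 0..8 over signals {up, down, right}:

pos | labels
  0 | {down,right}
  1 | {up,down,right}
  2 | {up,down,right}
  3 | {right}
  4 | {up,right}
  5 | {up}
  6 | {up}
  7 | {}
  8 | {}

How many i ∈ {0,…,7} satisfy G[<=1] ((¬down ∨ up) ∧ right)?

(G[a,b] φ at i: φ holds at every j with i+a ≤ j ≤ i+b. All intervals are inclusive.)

3

Evaluate at each i in [0,7]:
  i=0: ✗ (fails at j=0)
  i=1: ✓ (all of [1,2])
  i=2: ✓ (all of [2,3])
  i=3: ✓ (all of [3,4])
  i=4: ✗ (fails at j=5)
  i=5: ✗ (fails at j=5)
  i=6: ✗ (fails at j=6)
  i=7: ✗ (fails at j=7)
Positions where it holds: {1, 2, 3} → 3.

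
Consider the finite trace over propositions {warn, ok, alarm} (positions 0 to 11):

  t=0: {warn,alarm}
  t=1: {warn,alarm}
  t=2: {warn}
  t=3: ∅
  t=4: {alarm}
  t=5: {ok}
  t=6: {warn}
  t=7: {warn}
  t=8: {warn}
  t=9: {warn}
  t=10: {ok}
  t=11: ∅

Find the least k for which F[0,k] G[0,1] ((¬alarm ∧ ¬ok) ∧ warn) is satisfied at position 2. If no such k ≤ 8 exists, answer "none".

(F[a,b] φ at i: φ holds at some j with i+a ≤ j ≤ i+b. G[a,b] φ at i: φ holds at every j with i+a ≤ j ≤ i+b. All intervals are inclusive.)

Scan j = 2,3,… for G[0,1] ((¬alarm ∧ ¬ok) ∧ warn):
  j=2: fails
  j=3: fails
  j=4: fails
  j=5: fails
  j=6: holds
First hit at j=6, so smallest k = 6-2 = 4.

4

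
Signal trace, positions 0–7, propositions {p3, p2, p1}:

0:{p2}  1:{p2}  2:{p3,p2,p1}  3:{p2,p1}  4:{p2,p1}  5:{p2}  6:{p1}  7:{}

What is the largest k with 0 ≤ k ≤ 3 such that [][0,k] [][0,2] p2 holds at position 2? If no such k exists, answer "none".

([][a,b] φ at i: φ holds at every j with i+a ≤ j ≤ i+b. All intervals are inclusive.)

[][0,2] p2 must hold from j=2 onward; find where it first fails.
  j=2: holds
  j=3: holds
  j=4: fails
Holds on [2,3], so largest k = 1.

1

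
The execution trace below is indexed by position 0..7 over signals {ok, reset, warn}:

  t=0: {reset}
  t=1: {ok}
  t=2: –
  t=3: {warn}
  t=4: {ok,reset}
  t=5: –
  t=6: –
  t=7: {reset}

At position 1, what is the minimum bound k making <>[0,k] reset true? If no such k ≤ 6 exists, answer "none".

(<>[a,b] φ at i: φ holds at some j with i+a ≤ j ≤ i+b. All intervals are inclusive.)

3

Scan j = 1,2,… for reset:
  j=1: fails
  j=2: fails
  j=3: fails
  j=4: holds
First hit at j=4, so smallest k = 4-1 = 3.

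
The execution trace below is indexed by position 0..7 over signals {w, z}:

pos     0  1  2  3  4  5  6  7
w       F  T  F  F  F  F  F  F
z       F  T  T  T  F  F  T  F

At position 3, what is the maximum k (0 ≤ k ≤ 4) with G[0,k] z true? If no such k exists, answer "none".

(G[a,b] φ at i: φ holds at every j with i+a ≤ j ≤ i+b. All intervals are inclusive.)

0

z must hold from j=3 onward; find where it first fails.
  j=3: holds
  j=4: fails
Holds on [3,3], so largest k = 0.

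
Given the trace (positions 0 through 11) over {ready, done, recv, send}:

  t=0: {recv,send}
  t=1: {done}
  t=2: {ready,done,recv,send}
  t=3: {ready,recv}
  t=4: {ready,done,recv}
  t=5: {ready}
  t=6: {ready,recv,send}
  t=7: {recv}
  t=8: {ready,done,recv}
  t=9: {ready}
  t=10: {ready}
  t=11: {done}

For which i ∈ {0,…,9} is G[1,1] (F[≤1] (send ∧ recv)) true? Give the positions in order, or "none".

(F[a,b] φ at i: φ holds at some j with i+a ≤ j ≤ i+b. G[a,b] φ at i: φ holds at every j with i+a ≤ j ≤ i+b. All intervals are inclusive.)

0, 1, 4, 5

Evaluate at each i in [0,9]:
  i=0: ✓ (all of [1,1])
  i=1: ✓ (all of [2,2])
  i=2: ✗ (fails at j=3)
  i=3: ✗ (fails at j=4)
  i=4: ✓ (all of [5,5])
  i=5: ✓ (all of [6,6])
  i=6: ✗ (fails at j=7)
  i=7: ✗ (fails at j=8)
  i=8: ✗ (fails at j=9)
  i=9: ✗ (fails at j=10)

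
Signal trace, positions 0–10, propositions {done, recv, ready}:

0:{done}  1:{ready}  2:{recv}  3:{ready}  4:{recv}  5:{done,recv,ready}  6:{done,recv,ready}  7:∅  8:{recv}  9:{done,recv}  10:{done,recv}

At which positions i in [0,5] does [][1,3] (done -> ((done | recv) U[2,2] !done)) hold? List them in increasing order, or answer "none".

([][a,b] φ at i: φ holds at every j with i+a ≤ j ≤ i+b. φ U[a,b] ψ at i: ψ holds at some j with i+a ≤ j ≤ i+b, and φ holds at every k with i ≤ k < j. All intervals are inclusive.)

0, 1, 2

Evaluate at each i in [0,5]:
  i=0: ✓ (all of [1,3])
  i=1: ✓ (all of [2,4])
  i=2: ✓ (all of [3,5])
  i=3: ✗ (fails at j=6)
  i=4: ✗ (fails at j=6)
  i=5: ✗ (fails at j=6)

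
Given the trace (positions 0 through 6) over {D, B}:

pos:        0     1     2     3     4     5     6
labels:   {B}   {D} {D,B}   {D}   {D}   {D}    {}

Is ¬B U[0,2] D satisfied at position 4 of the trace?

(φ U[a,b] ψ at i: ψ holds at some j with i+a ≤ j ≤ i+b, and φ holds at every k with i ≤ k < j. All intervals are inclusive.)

Holds

Need some j in [4,6] with D, and ¬B at every k in [4,j-1].
  j=4: D holds; no prefix to check → satisfied.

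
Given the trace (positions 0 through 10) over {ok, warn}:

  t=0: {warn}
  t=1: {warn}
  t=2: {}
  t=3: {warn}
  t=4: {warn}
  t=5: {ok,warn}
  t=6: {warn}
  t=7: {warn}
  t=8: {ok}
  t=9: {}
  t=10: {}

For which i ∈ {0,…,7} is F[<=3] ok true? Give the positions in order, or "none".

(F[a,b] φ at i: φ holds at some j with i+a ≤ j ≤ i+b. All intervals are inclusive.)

Evaluate at each i in [0,7]:
  i=0: ✗ (none in [0,3])
  i=1: ✗ (none in [1,4])
  i=2: ✓ (witness j=5)
  i=3: ✓ (witness j=5)
  i=4: ✓ (witness j=5)
  i=5: ✓ (witness j=5)
  i=6: ✓ (witness j=8)
  i=7: ✓ (witness j=8)

2, 3, 4, 5, 6, 7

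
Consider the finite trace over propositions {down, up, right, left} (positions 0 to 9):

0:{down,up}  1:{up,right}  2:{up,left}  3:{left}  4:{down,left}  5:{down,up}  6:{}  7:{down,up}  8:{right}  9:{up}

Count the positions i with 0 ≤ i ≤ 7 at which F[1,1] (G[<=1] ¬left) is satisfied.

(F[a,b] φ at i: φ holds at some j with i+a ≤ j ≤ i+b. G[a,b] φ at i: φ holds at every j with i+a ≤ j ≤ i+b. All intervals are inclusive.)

4

Evaluate at each i in [0,7]:
  i=0: ✗ (none in [1,1])
  i=1: ✗ (none in [2,2])
  i=2: ✗ (none in [3,3])
  i=3: ✗ (none in [4,4])
  i=4: ✓ (witness j=5)
  i=5: ✓ (witness j=6)
  i=6: ✓ (witness j=7)
  i=7: ✓ (witness j=8)
Positions where it holds: {4, 5, 6, 7} → 4.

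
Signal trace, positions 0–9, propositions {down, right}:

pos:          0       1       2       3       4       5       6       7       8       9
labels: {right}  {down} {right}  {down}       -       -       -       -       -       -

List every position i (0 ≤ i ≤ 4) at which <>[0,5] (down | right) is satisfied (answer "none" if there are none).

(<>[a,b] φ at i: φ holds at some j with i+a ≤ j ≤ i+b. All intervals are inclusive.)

0, 1, 2, 3

Evaluate at each i in [0,4]:
  i=0: ✓ (witness j=0)
  i=1: ✓ (witness j=1)
  i=2: ✓ (witness j=2)
  i=3: ✓ (witness j=3)
  i=4: ✗ (none in [4,9])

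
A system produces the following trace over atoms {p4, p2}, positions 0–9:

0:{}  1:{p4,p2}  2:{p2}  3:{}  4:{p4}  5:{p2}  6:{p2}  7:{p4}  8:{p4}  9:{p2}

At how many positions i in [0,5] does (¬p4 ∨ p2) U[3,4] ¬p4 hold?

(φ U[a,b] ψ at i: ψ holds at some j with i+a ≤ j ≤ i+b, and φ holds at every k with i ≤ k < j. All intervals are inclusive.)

1

Evaluate at each i in [0,5]:
  i=0: ✓ (rhs at j=3; lhs holds on [0,2])
  i=1: ✗ (lhs fails at k=4 before rhs at j=5)
  i=2: ✗ (lhs fails at k=4 before rhs at j=5)
  i=3: ✗ (lhs fails at k=4 before rhs at j=6)
  i=4: ✗ (no rhs in [7,8])
  i=5: ✗ (lhs fails at k=7 before rhs at j=9)
Positions where it holds: {0} → 1.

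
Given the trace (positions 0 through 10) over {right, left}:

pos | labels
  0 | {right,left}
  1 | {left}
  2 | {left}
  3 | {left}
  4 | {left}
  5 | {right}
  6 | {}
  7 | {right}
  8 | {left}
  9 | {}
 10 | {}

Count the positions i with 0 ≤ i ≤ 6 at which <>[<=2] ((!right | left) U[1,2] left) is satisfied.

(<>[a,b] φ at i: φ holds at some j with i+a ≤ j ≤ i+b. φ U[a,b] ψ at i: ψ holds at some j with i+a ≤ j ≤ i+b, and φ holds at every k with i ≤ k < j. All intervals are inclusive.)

4

Evaluate at each i in [0,6]:
  i=0: ✓ (witness j=0)
  i=1: ✓ (witness j=1)
  i=2: ✓ (witness j=2)
  i=3: ✓ (witness j=3)
  i=4: ✗ (none in [4,6])
  i=5: ✗ (none in [5,7])
  i=6: ✗ (none in [6,8])
Positions where it holds: {0, 1, 2, 3} → 4.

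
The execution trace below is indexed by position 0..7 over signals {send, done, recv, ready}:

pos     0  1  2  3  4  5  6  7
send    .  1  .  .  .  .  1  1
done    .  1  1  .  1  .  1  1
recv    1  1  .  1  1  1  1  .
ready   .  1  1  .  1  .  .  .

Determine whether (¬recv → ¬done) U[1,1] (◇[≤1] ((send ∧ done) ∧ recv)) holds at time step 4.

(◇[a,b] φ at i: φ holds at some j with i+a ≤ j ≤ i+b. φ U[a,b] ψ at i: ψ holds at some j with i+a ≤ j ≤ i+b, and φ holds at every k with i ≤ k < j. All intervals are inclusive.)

Need some j in [5,5] with ◇[≤1] ((send ∧ done) ∧ recv), and (¬recv → ¬done) at every k in [4,j-1].
  j=5: ◇[≤1] ((send ∧ done) ∧ recv) holds; (¬recv → ¬done) holds at every k in [4,4] → satisfied.

Yes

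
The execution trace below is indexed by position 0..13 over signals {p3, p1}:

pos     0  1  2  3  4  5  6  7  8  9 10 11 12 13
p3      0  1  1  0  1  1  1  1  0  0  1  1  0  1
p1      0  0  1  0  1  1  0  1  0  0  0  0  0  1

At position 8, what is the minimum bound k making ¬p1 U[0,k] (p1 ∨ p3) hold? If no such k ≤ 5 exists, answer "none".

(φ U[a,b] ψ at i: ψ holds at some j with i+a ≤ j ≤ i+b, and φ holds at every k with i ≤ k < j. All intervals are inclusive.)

Need earliest j ≥ 8 with (p1 ∨ p3), and ¬p1 at every k in [8,j-1].
  j=8: rhs fails.
  j=9: rhs fails.
  j=10: rhs holds; lhs holds on [8,9]. k = 2.

2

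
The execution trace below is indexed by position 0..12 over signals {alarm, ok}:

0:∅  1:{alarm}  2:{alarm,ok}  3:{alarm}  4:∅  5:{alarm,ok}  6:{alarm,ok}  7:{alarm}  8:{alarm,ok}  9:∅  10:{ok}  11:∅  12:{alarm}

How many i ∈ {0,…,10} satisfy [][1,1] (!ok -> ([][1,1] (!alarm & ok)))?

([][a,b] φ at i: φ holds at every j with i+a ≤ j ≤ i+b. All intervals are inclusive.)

6

Evaluate at each i in [0,10]:
  i=0: ✗ (fails at j=1)
  i=1: ✓ (all of [2,2])
  i=2: ✗ (fails at j=3)
  i=3: ✗ (fails at j=4)
  i=4: ✓ (all of [5,5])
  i=5: ✓ (all of [6,6])
  i=6: ✗ (fails at j=7)
  i=7: ✓ (all of [8,8])
  i=8: ✓ (all of [9,9])
  i=9: ✓ (all of [10,10])
  i=10: ✗ (fails at j=11)
Positions where it holds: {1, 4, 5, 7, 8, 9} → 6.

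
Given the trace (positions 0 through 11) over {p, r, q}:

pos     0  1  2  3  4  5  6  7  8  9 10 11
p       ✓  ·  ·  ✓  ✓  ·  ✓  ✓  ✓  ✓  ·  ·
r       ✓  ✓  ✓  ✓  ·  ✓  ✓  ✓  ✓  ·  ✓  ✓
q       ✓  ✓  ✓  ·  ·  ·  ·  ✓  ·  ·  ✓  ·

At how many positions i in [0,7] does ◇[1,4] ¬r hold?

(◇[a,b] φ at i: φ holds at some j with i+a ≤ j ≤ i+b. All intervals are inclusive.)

Evaluate at each i in [0,7]:
  i=0: ✓ (witness j=4)
  i=1: ✓ (witness j=4)
  i=2: ✓ (witness j=4)
  i=3: ✓ (witness j=4)
  i=4: ✗ (none in [5,8])
  i=5: ✓ (witness j=9)
  i=6: ✓ (witness j=9)
  i=7: ✓ (witness j=9)
Positions where it holds: {0, 1, 2, 3, 5, 6, 7} → 7.

7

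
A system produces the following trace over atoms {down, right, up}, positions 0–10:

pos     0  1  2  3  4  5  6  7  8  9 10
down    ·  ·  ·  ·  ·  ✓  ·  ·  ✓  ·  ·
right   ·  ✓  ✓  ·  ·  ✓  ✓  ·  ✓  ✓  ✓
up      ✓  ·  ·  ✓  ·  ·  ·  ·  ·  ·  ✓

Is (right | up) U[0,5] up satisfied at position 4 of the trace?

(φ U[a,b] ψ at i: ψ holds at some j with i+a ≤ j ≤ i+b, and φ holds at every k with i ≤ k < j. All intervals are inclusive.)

Need some j in [4,9] with up, and (right | up) at every k in [4,j-1].
  j=4: up false.
  j=5: up false.
  j=6: up false.
  j=7: up false.
  j=8: up false.
  j=9: up false.
No j in the window works → until fails.

Does not hold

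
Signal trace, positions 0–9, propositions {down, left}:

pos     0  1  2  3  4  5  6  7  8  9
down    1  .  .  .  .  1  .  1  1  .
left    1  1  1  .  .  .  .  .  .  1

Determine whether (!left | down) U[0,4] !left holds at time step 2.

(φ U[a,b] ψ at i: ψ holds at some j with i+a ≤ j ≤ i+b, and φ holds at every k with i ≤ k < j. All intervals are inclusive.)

No

Need some j in [2,6] with !left, and (!left | down) at every k in [2,j-1].
  j=2: !left false.
  j=3: !left holds, but (!left | down) fails at k=2 → not this j.
  j=4: !left holds, but (!left | down) fails at k=2 → not this j.
  j=5: !left holds, but (!left | down) fails at k=2 → not this j.
  j=6: !left holds, but (!left | down) fails at k=2 → not this j.
No j in the window works → until fails.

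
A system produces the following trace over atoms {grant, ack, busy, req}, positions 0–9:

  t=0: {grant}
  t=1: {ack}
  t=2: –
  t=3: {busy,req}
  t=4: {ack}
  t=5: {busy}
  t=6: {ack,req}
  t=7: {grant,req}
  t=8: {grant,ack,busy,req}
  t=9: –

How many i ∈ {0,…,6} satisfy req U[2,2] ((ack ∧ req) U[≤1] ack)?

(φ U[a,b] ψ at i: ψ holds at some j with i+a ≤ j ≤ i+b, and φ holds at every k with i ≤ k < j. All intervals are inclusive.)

Evaluate at each i in [0,6]:
  i=0: ✗ (no rhs in [2,2])
  i=1: ✗ (no rhs in [3,3])
  i=2: ✗ (lhs fails at k=2 before rhs at j=4)
  i=3: ✗ (no rhs in [5,5])
  i=4: ✗ (lhs fails at k=4 before rhs at j=6)
  i=5: ✗ (no rhs in [7,7])
  i=6: ✓ (rhs at j=8; lhs holds on [6,7])
Positions where it holds: {6} → 1.

1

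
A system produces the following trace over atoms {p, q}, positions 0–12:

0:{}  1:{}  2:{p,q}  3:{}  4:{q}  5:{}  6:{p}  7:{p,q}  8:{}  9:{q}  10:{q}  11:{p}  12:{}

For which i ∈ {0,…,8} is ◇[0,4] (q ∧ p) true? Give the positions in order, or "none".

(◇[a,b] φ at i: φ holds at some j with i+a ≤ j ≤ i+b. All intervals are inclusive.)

0, 1, 2, 3, 4, 5, 6, 7

Evaluate at each i in [0,8]:
  i=0: ✓ (witness j=2)
  i=1: ✓ (witness j=2)
  i=2: ✓ (witness j=2)
  i=3: ✓ (witness j=7)
  i=4: ✓ (witness j=7)
  i=5: ✓ (witness j=7)
  i=6: ✓ (witness j=7)
  i=7: ✓ (witness j=7)
  i=8: ✗ (none in [8,12])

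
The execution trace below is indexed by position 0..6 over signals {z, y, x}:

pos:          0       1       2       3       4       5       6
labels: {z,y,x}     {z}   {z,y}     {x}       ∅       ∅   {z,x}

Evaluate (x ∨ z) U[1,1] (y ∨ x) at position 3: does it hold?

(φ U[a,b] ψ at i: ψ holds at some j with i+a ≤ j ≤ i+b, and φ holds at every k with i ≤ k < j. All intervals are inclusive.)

No

Need some j in [4,4] with (y ∨ x), and (x ∨ z) at every k in [3,j-1].
  j=4: (y ∨ x) false.
No j in the window works → until fails.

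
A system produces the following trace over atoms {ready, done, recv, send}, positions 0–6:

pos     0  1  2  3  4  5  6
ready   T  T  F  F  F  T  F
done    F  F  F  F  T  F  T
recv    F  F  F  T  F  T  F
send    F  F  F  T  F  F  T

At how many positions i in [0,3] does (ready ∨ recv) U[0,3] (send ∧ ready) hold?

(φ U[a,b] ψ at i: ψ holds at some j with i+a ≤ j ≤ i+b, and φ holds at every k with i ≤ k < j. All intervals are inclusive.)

0

Evaluate at each i in [0,3]:
  i=0: ✗ (no rhs in [0,3])
  i=1: ✗ (no rhs in [1,4])
  i=2: ✗ (no rhs in [2,5])
  i=3: ✗ (no rhs in [3,6])
Positions where it holds: {} → 0.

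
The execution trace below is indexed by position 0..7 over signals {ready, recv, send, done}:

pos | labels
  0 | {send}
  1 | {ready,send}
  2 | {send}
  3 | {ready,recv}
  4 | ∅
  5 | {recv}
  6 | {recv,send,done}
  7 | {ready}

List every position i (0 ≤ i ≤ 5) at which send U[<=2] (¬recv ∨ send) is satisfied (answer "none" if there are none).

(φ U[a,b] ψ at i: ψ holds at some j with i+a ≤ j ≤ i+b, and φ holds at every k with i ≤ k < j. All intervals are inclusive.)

Evaluate at each i in [0,5]:
  i=0: ✓ (rhs at j=0)
  i=1: ✓ (rhs at j=1)
  i=2: ✓ (rhs at j=2)
  i=3: ✗ (lhs fails at k=3 before rhs at j=4)
  i=4: ✓ (rhs at j=4)
  i=5: ✗ (lhs fails at k=5 before rhs at j=6)

0, 1, 2, 4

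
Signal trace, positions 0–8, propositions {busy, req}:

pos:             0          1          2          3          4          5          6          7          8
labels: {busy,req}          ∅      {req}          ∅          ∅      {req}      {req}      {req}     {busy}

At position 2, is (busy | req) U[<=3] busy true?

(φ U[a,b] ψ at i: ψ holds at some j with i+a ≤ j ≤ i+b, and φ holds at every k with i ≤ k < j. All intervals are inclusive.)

Does not hold

Need some j in [2,5] with busy, and (busy | req) at every k in [2,j-1].
  j=2: busy false.
  j=3: busy false.
  j=4: busy false.
  j=5: busy false.
No j in the window works → until fails.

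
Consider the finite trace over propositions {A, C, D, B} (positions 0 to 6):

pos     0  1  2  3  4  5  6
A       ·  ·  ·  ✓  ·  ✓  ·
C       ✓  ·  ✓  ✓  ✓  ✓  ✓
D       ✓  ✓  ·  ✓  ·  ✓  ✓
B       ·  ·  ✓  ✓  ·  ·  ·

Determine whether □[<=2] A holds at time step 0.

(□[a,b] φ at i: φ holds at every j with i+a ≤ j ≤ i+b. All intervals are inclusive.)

False

Check A at every j in [0,2]:
  j=0: false
  j=1: false
  j=2: false
Fails at j=0 → formula fails.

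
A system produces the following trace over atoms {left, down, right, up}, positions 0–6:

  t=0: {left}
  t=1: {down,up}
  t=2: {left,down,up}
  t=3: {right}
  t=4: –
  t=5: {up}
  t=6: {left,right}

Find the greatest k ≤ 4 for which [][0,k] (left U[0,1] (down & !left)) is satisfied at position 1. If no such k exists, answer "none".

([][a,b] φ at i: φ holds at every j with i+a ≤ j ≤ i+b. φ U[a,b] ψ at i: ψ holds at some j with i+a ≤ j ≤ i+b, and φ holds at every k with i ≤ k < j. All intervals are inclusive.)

(left U[0,1] (down & !left)) must hold from j=1 onward; find where it first fails.
  j=1: holds
  j=2: fails
Holds on [1,1], so largest k = 0.

0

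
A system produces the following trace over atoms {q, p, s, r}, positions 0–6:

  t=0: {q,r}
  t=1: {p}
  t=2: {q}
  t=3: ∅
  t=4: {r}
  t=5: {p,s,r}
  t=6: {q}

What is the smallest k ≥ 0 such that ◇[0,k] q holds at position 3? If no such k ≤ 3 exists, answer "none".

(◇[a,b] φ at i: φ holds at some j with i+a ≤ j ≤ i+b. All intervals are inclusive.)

3

Scan j = 3,4,… for q:
  j=3: fails
  j=4: fails
  j=5: fails
  j=6: holds
First hit at j=6, so smallest k = 6-3 = 3.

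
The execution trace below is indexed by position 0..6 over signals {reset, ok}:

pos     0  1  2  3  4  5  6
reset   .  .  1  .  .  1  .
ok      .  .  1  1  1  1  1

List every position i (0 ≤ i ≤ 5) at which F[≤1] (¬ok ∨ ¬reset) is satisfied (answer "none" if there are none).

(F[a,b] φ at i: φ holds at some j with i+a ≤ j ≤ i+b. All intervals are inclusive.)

0, 1, 2, 3, 4, 5

Evaluate at each i in [0,5]:
  i=0: ✓ (witness j=0)
  i=1: ✓ (witness j=1)
  i=2: ✓ (witness j=3)
  i=3: ✓ (witness j=3)
  i=4: ✓ (witness j=4)
  i=5: ✓ (witness j=6)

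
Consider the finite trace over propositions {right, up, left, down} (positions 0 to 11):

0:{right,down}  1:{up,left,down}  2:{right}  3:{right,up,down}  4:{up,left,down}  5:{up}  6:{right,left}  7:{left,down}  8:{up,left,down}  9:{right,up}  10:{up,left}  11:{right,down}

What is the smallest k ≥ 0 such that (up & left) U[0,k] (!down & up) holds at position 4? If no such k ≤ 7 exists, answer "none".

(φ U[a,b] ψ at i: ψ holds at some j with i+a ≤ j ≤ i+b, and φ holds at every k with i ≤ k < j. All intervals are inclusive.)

1

Need earliest j ≥ 4 with (!down & up), and (up & left) at every k in [4,j-1].
  j=4: rhs fails.
  j=5: rhs holds; lhs holds on [4,4]. k = 1.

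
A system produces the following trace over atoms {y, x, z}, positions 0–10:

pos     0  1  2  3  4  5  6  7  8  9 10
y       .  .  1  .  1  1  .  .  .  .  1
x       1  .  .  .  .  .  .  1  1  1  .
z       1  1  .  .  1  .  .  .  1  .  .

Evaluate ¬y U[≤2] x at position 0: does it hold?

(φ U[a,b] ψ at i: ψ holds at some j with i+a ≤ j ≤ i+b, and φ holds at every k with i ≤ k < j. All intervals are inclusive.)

Need some j in [0,2] with x, and ¬y at every k in [0,j-1].
  j=0: x holds; no prefix to check → satisfied.

Holds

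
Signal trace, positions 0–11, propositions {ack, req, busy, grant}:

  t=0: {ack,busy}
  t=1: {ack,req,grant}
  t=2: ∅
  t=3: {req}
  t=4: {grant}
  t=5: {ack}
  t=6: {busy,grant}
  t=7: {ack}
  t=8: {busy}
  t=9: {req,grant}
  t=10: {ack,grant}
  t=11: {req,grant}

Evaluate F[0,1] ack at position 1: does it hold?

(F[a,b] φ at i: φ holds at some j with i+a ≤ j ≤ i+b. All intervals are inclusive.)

Holds

Check ack at each j in [1,2]:
  j=1: true
  j=2: false
Found at j=1 → formula holds.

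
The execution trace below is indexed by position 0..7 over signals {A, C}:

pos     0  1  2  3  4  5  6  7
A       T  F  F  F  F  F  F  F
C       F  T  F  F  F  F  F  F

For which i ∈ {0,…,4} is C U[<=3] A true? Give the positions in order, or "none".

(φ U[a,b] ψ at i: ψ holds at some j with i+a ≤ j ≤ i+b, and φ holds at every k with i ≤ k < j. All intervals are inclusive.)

0

Evaluate at each i in [0,4]:
  i=0: ✓ (rhs at j=0)
  i=1: ✗ (no rhs in [1,4])
  i=2: ✗ (no rhs in [2,5])
  i=3: ✗ (no rhs in [3,6])
  i=4: ✗ (no rhs in [4,7])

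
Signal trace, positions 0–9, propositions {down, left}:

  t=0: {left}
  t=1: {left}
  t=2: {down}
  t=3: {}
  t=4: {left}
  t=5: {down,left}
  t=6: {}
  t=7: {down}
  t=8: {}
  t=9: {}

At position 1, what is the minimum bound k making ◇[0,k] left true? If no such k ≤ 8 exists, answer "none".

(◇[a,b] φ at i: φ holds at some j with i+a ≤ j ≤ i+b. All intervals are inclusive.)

Scan j = 1,2,… for left:
  j=1: holds
First hit at j=1, so smallest k = 1-1 = 0.

0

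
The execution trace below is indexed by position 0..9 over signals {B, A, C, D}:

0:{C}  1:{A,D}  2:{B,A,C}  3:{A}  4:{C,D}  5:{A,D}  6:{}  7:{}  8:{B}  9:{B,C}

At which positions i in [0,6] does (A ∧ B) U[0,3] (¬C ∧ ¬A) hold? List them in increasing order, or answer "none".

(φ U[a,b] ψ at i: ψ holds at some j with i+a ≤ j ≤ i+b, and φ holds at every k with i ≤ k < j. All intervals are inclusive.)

6

Evaluate at each i in [0,6]:
  i=0: ✗ (no rhs in [0,3])
  i=1: ✗ (no rhs in [1,4])
  i=2: ✗ (no rhs in [2,5])
  i=3: ✗ (lhs fails at k=3 before rhs at j=6)
  i=4: ✗ (lhs fails at k=4 before rhs at j=6)
  i=5: ✗ (lhs fails at k=5 before rhs at j=6)
  i=6: ✓ (rhs at j=6)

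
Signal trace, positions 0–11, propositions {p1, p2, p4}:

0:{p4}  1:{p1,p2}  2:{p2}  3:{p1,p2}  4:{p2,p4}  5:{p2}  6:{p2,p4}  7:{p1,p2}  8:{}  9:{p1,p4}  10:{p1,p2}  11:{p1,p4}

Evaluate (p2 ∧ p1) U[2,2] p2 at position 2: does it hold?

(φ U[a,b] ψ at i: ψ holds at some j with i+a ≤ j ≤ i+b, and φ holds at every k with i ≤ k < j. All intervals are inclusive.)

Need some j in [4,4] with p2, and (p2 ∧ p1) at every k in [2,j-1].
  j=4: p2 holds, but (p2 ∧ p1) fails at k=2 → not this j.
No j in the window works → until fails.

False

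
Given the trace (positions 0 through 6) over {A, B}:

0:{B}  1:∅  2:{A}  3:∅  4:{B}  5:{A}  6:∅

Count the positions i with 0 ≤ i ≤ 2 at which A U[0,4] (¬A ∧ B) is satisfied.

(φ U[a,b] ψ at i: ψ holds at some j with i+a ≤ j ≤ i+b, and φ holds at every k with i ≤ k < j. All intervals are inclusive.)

1

Evaluate at each i in [0,2]:
  i=0: ✓ (rhs at j=0)
  i=1: ✗ (lhs fails at k=1 before rhs at j=4)
  i=2: ✗ (lhs fails at k=3 before rhs at j=4)
Positions where it holds: {0} → 1.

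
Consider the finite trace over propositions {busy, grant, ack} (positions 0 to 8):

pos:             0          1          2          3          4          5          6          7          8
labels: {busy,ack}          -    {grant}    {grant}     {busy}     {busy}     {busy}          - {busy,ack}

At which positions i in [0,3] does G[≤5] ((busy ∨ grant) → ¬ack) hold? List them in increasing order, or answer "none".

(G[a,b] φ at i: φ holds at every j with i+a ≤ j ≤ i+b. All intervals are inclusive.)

Evaluate at each i in [0,3]:
  i=0: ✗ (fails at j=0)
  i=1: ✓ (all of [1,6])
  i=2: ✓ (all of [2,7])
  i=3: ✗ (fails at j=8)

1, 2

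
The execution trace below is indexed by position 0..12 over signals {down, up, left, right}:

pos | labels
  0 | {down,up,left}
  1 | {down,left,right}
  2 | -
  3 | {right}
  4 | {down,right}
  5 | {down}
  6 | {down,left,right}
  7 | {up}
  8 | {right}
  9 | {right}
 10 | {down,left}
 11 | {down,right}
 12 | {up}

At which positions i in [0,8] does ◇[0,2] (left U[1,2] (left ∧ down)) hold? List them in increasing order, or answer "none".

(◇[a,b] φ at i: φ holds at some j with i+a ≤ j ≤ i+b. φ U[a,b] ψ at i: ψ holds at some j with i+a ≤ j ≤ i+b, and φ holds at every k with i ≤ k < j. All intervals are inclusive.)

Evaluate at each i in [0,8]:
  i=0: ✓ (witness j=0)
  i=1: ✗ (none in [1,3])
  i=2: ✗ (none in [2,4])
  i=3: ✗ (none in [3,5])
  i=4: ✗ (none in [4,6])
  i=5: ✗ (none in [5,7])
  i=6: ✗ (none in [6,8])
  i=7: ✗ (none in [7,9])
  i=8: ✗ (none in [8,10])

0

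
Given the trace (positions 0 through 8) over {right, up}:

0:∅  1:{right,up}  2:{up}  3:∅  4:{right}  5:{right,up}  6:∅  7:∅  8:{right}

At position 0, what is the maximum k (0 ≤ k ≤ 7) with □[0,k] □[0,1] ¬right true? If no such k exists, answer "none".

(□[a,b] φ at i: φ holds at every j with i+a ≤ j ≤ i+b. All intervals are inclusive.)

none

□[0,1] ¬right must hold from j=0 onward; find where it first fails.
  j=0: fails → no k works.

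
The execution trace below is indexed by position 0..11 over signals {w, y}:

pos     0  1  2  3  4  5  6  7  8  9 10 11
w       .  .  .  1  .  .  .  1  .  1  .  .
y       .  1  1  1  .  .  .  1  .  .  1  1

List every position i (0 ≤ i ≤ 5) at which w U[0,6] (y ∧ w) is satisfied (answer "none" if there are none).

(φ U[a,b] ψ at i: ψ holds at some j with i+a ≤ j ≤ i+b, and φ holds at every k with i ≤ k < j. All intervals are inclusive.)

3

Evaluate at each i in [0,5]:
  i=0: ✗ (lhs fails at k=0 before rhs at j=3)
  i=1: ✗ (lhs fails at k=1 before rhs at j=3)
  i=2: ✗ (lhs fails at k=2 before rhs at j=3)
  i=3: ✓ (rhs at j=3)
  i=4: ✗ (lhs fails at k=4 before rhs at j=7)
  i=5: ✗ (lhs fails at k=5 before rhs at j=7)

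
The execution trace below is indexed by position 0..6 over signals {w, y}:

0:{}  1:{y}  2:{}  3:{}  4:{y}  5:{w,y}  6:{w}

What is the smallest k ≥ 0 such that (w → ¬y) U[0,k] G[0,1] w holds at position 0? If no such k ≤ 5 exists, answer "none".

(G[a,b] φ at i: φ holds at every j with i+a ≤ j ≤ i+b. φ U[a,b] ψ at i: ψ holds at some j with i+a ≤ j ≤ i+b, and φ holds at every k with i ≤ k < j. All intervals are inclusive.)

5

Need earliest j ≥ 0 with G[0,1] w, and (w → ¬y) at every k in [0,j-1].
  j=0: rhs fails.
  j=1: rhs fails.
  j=2: rhs fails.
  j=3: rhs fails.
  j=4: rhs fails.
  j=5: rhs holds; lhs holds on [0,4]. k = 5.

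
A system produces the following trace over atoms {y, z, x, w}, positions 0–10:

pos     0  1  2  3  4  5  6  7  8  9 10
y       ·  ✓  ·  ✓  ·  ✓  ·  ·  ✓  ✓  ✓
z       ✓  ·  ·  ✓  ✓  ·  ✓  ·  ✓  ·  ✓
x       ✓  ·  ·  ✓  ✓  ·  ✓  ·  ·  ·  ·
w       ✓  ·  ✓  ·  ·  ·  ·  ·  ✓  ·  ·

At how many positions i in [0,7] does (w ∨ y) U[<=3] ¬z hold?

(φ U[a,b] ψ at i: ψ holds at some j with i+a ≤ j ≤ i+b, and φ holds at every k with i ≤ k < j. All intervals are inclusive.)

5

Evaluate at each i in [0,7]:
  i=0: ✓ (rhs at j=1; lhs holds on [0,0])
  i=1: ✓ (rhs at j=1)
  i=2: ✓ (rhs at j=2)
  i=3: ✗ (lhs fails at k=4 before rhs at j=5)
  i=4: ✗ (lhs fails at k=4 before rhs at j=5)
  i=5: ✓ (rhs at j=5)
  i=6: ✗ (lhs fails at k=6 before rhs at j=7)
  i=7: ✓ (rhs at j=7)
Positions where it holds: {0, 1, 2, 5, 7} → 5.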